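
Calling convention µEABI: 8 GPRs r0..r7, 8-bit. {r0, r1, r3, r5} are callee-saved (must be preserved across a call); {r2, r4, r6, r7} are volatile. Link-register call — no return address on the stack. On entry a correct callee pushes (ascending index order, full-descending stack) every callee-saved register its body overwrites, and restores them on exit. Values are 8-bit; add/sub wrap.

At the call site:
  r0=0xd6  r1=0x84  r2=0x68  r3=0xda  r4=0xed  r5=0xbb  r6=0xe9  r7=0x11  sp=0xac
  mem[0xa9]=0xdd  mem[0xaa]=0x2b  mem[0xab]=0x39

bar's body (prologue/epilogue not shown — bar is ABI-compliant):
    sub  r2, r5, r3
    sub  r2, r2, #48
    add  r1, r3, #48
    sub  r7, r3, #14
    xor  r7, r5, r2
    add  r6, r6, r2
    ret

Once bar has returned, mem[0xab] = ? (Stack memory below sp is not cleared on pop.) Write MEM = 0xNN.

MEM = 0x84

prologue: push r1 -> mem[0xab]=0x84, sp=0xab
body[0] sub  r2, r5, r3 -> r2=0xe1
body[1] sub  r2, r2, #48 -> r2=0xb1
body[2] add  r1, r3, #48 -> r1=0x0a
body[3] sub  r7, r3, #14 -> r7=0xcc
body[4] xor  r7, r5, r2 -> r7=0x0a
body[5] add  r6, r6, r2 -> r6=0x9a
epilogue: pop r1=0x84, sp=0xac
prologue pushed ['r1'] at ['0xab']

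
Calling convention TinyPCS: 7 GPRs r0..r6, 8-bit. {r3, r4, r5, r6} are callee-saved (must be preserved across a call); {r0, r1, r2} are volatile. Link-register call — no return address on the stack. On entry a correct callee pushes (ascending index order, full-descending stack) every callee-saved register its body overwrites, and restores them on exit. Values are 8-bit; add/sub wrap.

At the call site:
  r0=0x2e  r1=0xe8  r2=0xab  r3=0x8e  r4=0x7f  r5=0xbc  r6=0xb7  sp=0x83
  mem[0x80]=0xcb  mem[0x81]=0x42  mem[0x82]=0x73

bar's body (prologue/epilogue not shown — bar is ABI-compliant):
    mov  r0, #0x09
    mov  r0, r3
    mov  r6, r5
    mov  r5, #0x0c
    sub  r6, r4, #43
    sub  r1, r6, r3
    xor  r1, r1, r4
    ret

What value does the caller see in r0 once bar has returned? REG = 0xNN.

REG = 0x8e

prologue: push r5 → mem[0x82]=0xbc, sp=0x82
prologue: push r6 → mem[0x81]=0xb7, sp=0x81
body[0] mov  r0, #0x09 → r0=0x09
body[1] mov  r0, r3 → r0=0x8e
body[2] mov  r6, r5 → r6=0xbc
body[3] mov  r5, #0x0c → r5=0x0c
body[4] sub  r6, r4, #43 → r6=0x54
body[5] sub  r1, r6, r3 → r1=0xc6
body[6] xor  r1, r1, r4 → r1=0xb9
epilogue: pop r6=0xb7, sp=0x82
epilogue: pop r5=0xbc, sp=0x83
r0 is caller-saved → body value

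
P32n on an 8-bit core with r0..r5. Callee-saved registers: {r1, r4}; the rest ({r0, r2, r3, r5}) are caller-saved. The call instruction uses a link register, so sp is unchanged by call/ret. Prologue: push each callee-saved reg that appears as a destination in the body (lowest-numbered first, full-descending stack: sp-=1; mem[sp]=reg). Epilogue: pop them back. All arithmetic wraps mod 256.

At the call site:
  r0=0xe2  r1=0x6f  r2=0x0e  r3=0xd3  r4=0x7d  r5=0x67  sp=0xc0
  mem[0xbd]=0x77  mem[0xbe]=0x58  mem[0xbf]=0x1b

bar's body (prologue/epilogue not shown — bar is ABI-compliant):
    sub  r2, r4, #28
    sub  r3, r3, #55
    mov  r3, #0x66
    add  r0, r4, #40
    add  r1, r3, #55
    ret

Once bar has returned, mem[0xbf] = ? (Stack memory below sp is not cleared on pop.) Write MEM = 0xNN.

prologue: push r1 -> mem[0xbf]=0x6f, sp=0xbf
body[0] sub  r2, r4, #28 -> r2=0x61
body[1] sub  r3, r3, #55 -> r3=0x9c
body[2] mov  r3, #0x66 -> r3=0x66
body[3] add  r0, r4, #40 -> r0=0xa5
body[4] add  r1, r3, #55 -> r1=0x9d
epilogue: pop r1=0x6f, sp=0xc0
prologue pushed ['r1'] at ['0xbf']

MEM = 0x6f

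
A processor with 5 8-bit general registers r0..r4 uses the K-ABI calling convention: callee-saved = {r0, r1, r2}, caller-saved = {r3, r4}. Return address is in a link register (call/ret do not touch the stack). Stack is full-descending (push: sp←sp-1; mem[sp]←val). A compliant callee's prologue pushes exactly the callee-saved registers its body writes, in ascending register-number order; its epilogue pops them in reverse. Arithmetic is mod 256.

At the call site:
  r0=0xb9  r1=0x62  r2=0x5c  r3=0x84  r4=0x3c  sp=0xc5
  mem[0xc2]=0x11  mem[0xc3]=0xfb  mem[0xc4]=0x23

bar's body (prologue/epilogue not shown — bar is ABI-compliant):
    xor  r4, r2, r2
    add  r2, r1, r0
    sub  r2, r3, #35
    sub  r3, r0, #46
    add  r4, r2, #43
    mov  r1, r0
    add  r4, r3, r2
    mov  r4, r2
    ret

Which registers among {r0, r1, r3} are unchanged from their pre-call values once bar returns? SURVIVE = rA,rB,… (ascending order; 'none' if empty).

SURVIVE = r0,r1

prologue: push r1 → mem[0xc4]=0x62, sp=0xc4
prologue: push r2 → mem[0xc3]=0x5c, sp=0xc3
body[0] xor  r4, r2, r2 → r4=0x00
body[1] add  r2, r1, r0 → r2=0x1b
body[2] sub  r2, r3, #35 → r2=0x61
body[3] sub  r3, r0, #46 → r3=0x8b
body[4] add  r4, r2, #43 → r4=0x8c
body[5] mov  r1, r0 → r1=0xb9
body[6] add  r4, r3, r2 → r4=0xec
body[7] mov  r4, r2 → r4=0x61
epilogue: pop r2=0x5c, sp=0xc4
epilogue: pop r1=0x62, sp=0xc5
r0: callee-saved, written=False
r1: callee-saved, written=True
r3: caller-saved, written=True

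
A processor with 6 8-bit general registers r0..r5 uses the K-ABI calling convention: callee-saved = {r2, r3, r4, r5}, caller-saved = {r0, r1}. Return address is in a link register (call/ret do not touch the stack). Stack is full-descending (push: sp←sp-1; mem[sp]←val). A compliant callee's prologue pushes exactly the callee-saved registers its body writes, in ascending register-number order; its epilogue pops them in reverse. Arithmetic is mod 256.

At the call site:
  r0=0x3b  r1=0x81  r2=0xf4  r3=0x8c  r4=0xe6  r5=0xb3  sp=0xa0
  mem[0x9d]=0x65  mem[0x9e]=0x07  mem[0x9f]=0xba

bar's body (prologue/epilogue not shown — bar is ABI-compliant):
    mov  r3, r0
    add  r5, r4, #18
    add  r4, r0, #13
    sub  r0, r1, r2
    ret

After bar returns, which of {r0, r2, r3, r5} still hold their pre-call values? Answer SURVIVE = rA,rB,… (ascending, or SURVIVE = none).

prologue: push r3 -> mem[0x9f]=0x8c, sp=0x9f
prologue: push r4 -> mem[0x9e]=0xe6, sp=0x9e
prologue: push r5 -> mem[0x9d]=0xb3, sp=0x9d
body[0] mov  r3, r0 -> r3=0x3b
body[1] add  r5, r4, #18 -> r5=0xf8
body[2] add  r4, r0, #13 -> r4=0x48
body[3] sub  r0, r1, r2 -> r0=0x8d
epilogue: pop r5=0xb3, sp=0x9e
epilogue: pop r4=0xe6, sp=0x9f
epilogue: pop r3=0x8c, sp=0xa0
r0: caller-saved, written=True
r2: callee-saved, written=False
r3: callee-saved, written=True
r5: callee-saved, written=True

SURVIVE = r2,r3,r5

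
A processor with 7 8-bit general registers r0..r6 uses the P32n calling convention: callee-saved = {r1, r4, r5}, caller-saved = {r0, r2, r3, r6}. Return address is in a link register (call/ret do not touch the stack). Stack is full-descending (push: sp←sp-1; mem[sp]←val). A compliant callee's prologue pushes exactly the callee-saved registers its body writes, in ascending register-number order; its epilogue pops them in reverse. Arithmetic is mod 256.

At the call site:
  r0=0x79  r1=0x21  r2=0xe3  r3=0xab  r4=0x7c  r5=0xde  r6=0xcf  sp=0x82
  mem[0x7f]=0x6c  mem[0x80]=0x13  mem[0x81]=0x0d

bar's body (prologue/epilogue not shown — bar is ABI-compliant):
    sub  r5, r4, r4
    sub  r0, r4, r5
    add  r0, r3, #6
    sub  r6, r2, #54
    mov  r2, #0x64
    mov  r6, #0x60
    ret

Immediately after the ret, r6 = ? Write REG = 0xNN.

REG = 0x60

prologue: push r5 -> mem[0x81]=0xde, sp=0x81
body[0] sub  r5, r4, r4 -> r5=0x00
body[1] sub  r0, r4, r5 -> r0=0x7c
body[2] add  r0, r3, #6 -> r0=0xb1
body[3] sub  r6, r2, #54 -> r6=0xad
body[4] mov  r2, #0x64 -> r2=0x64
body[5] mov  r6, #0x60 -> r6=0x60
epilogue: pop r5=0xde, sp=0x82
r6 is caller-saved -> body value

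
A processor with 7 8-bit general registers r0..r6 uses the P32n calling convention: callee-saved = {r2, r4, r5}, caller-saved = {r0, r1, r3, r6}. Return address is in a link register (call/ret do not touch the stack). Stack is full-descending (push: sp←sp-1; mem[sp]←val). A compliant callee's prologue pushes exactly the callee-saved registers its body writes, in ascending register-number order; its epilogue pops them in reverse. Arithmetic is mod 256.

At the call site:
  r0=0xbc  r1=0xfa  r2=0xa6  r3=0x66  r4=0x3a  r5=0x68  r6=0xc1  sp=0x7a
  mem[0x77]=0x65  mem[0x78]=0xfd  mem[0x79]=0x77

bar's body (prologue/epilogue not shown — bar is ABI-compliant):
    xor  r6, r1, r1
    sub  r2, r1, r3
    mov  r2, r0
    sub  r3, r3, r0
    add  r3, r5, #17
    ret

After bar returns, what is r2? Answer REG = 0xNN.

REG = 0xa6

prologue: push r2 -> mem[0x79]=0xa6, sp=0x79
body[0] xor  r6, r1, r1 -> r6=0x00
body[1] sub  r2, r1, r3 -> r2=0x94
body[2] mov  r2, r0 -> r2=0xbc
body[3] sub  r3, r3, r0 -> r3=0xaa
body[4] add  r3, r5, #17 -> r3=0x79
epilogue: pop r2=0xa6, sp=0x7a
r2 is callee-saved -> restored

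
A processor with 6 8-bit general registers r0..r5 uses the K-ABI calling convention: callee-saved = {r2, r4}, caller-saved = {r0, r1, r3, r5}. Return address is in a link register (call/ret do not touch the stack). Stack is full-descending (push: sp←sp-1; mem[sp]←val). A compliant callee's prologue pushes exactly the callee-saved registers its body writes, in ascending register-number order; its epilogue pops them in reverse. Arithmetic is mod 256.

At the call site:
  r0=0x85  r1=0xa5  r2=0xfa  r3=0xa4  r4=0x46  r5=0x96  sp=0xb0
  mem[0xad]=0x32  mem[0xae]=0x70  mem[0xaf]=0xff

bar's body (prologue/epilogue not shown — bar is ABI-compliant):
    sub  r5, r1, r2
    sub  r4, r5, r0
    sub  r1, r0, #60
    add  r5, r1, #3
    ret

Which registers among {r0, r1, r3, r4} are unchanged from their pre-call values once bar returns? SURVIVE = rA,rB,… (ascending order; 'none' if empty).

prologue: push r4 -> mem[0xaf]=0x46, sp=0xaf
body[0] sub  r5, r1, r2 -> r5=0xab
body[1] sub  r4, r5, r0 -> r4=0x26
body[2] sub  r1, r0, #60 -> r1=0x49
body[3] add  r5, r1, #3 -> r5=0x4c
epilogue: pop r4=0x46, sp=0xb0
r0: caller-saved, written=False
r1: caller-saved, written=True
r3: caller-saved, written=False
r4: callee-saved, written=True

SURVIVE = r0,r3,r4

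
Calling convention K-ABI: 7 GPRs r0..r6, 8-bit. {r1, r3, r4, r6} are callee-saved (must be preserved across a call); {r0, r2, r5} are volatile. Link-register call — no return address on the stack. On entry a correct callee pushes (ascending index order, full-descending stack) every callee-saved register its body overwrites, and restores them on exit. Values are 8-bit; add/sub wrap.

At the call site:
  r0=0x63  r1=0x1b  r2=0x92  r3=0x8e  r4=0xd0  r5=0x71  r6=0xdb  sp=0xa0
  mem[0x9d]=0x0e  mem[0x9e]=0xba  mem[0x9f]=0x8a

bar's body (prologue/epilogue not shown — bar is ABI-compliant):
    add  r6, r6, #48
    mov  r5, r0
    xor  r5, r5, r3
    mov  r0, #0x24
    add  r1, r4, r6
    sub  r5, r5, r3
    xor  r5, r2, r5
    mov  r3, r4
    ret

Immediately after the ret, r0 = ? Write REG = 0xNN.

REG = 0x24

prologue: push r1 -> mem[0x9f]=0x1b, sp=0x9f
prologue: push r3 -> mem[0x9e]=0x8e, sp=0x9e
prologue: push r6 -> mem[0x9d]=0xdb, sp=0x9d
body[0] add  r6, r6, #48 -> r6=0x0b
body[1] mov  r5, r0 -> r5=0x63
body[2] xor  r5, r5, r3 -> r5=0xed
body[3] mov  r0, #0x24 -> r0=0x24
body[4] add  r1, r4, r6 -> r1=0xdb
body[5] sub  r5, r5, r3 -> r5=0x5f
body[6] xor  r5, r2, r5 -> r5=0xcd
body[7] mov  r3, r4 -> r3=0xd0
epilogue: pop r6=0xdb, sp=0x9e
epilogue: pop r3=0x8e, sp=0x9f
epilogue: pop r1=0x1b, sp=0xa0
r0 is caller-saved -> body value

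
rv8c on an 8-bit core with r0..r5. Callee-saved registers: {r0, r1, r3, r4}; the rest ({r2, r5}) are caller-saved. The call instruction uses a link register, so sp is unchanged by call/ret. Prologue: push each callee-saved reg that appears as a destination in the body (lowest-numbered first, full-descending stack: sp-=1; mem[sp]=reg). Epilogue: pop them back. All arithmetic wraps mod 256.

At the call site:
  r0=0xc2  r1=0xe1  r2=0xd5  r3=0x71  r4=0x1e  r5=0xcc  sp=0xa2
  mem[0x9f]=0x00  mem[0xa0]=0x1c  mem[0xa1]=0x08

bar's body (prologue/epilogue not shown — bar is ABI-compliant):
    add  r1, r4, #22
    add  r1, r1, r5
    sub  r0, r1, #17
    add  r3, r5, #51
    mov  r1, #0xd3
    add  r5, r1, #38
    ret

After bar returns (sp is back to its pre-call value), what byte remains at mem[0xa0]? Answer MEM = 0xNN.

prologue: push r0 → mem[0xa1]=0xc2, sp=0xa1
prologue: push r1 → mem[0xa0]=0xe1, sp=0xa0
prologue: push r3 → mem[0x9f]=0x71, sp=0x9f
body[0] add  r1, r4, #22 → r1=0x34
body[1] add  r1, r1, r5 → r1=0x00
body[2] sub  r0, r1, #17 → r0=0xef
body[3] add  r3, r5, #51 → r3=0xff
body[4] mov  r1, #0xd3 → r1=0xd3
body[5] add  r5, r1, #38 → r5=0xf9
epilogue: pop r3=0x71, sp=0xa0
epilogue: pop r1=0xe1, sp=0xa1
epilogue: pop r0=0xc2, sp=0xa2
prologue pushed ['r0', 'r1', 'r3'] at ['0xa1', '0xa0', '0x9f']

MEM = 0xe1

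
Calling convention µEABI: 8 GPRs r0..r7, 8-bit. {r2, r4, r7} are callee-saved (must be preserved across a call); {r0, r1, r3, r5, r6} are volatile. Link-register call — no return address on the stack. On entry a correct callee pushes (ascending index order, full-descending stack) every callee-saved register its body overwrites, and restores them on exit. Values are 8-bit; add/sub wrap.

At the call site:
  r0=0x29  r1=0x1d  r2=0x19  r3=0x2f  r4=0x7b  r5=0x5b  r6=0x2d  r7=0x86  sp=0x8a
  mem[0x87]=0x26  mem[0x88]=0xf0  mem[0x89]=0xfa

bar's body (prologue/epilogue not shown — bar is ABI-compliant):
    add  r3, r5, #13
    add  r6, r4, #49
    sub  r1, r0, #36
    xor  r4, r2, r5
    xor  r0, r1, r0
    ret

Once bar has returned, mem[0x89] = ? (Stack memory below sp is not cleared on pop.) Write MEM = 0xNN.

prologue: push r4 → mem[0x89]=0x7b, sp=0x89
body[0] add  r3, r5, #13 → r3=0x68
body[1] add  r6, r4, #49 → r6=0xac
body[2] sub  r1, r0, #36 → r1=0x05
body[3] xor  r4, r2, r5 → r4=0x42
body[4] xor  r0, r1, r0 → r0=0x2c
epilogue: pop r4=0x7b, sp=0x8a
prologue pushed ['r4'] at ['0x89']

MEM = 0x7b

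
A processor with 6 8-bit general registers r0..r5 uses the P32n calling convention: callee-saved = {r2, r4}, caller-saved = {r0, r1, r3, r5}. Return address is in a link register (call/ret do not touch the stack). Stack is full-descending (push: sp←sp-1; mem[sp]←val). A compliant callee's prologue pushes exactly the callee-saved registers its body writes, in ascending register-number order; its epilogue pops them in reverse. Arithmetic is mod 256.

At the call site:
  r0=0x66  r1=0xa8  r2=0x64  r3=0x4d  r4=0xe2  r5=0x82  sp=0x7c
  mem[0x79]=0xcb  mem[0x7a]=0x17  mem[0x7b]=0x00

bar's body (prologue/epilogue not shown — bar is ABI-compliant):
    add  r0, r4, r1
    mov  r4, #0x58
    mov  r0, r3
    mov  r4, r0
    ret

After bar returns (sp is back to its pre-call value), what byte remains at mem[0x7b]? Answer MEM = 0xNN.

prologue: push r4 -> mem[0x7b]=0xe2, sp=0x7b
body[0] add  r0, r4, r1 -> r0=0x8a
body[1] mov  r4, #0x58 -> r4=0x58
body[2] mov  r0, r3 -> r0=0x4d
body[3] mov  r4, r0 -> r4=0x4d
epilogue: pop r4=0xe2, sp=0x7c
prologue pushed ['r4'] at ['0x7b']

MEM = 0xe2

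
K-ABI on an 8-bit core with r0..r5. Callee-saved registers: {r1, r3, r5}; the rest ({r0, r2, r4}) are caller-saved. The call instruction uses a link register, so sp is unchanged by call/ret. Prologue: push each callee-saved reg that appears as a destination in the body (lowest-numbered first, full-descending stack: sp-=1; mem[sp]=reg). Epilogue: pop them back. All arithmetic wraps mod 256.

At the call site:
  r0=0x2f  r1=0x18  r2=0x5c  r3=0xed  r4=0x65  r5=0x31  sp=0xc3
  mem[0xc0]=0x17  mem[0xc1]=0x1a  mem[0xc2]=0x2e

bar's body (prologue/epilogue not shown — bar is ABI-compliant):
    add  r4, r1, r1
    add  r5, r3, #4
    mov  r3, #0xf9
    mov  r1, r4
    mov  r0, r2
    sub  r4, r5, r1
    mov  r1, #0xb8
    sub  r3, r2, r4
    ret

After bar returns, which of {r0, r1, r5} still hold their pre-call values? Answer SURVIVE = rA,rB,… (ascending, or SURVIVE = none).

SURVIVE = r1,r5

prologue: push r1 → mem[0xc2]=0x18, sp=0xc2
prologue: push r3 → mem[0xc1]=0xed, sp=0xc1
prologue: push r5 → mem[0xc0]=0x31, sp=0xc0
body[0] add  r4, r1, r1 → r4=0x30
body[1] add  r5, r3, #4 → r5=0xf1
body[2] mov  r3, #0xf9 → r3=0xf9
body[3] mov  r1, r4 → r1=0x30
body[4] mov  r0, r2 → r0=0x5c
body[5] sub  r4, r5, r1 → r4=0xc1
body[6] mov  r1, #0xb8 → r1=0xb8
body[7] sub  r3, r2, r4 → r3=0x9b
epilogue: pop r5=0x31, sp=0xc1
epilogue: pop r3=0xed, sp=0xc2
epilogue: pop r1=0x18, sp=0xc3
r0: caller-saved, written=True
r1: callee-saved, written=True
r5: callee-saved, written=True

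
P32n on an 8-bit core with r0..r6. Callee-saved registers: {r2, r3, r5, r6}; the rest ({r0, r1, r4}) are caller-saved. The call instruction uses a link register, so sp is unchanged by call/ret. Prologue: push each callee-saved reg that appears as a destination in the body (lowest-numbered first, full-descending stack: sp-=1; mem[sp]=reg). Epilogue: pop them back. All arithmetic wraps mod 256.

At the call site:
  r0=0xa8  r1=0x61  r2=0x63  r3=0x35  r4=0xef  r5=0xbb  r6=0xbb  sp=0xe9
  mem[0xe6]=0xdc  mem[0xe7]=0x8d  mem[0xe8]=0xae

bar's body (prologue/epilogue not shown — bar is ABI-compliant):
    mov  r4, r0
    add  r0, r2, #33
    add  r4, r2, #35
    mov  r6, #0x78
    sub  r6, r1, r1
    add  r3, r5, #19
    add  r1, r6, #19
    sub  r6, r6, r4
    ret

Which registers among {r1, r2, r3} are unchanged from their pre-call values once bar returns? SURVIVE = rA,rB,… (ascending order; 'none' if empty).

SURVIVE = r2,r3

prologue: push r3 -> mem[0xe8]=0x35, sp=0xe8
prologue: push r6 -> mem[0xe7]=0xbb, sp=0xe7
body[0] mov  r4, r0 -> r4=0xa8
body[1] add  r0, r2, #33 -> r0=0x84
body[2] add  r4, r2, #35 -> r4=0x86
body[3] mov  r6, #0x78 -> r6=0x78
body[4] sub  r6, r1, r1 -> r6=0x00
body[5] add  r3, r5, #19 -> r3=0xce
body[6] add  r1, r6, #19 -> r1=0x13
body[7] sub  r6, r6, r4 -> r6=0x7a
epilogue: pop r6=0xbb, sp=0xe8
epilogue: pop r3=0x35, sp=0xe9
r1: caller-saved, written=True
r2: callee-saved, written=False
r3: callee-saved, written=True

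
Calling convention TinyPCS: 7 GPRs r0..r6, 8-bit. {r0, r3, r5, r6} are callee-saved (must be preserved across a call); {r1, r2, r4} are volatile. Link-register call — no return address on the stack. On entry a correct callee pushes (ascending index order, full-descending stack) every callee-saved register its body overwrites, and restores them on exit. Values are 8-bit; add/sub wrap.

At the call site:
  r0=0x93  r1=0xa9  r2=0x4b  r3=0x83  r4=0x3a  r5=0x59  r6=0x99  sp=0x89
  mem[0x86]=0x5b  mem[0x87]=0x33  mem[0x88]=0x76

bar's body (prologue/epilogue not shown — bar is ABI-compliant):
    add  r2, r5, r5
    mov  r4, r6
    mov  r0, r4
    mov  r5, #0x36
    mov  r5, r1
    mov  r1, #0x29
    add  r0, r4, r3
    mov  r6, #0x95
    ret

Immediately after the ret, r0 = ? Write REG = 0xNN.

REG = 0x93

prologue: push r0 -> mem[0x88]=0x93, sp=0x88
prologue: push r5 -> mem[0x87]=0x59, sp=0x87
prologue: push r6 -> mem[0x86]=0x99, sp=0x86
body[0] add  r2, r5, r5 -> r2=0xb2
body[1] mov  r4, r6 -> r4=0x99
body[2] mov  r0, r4 -> r0=0x99
body[3] mov  r5, #0x36 -> r5=0x36
body[4] mov  r5, r1 -> r5=0xa9
body[5] mov  r1, #0x29 -> r1=0x29
body[6] add  r0, r4, r3 -> r0=0x1c
body[7] mov  r6, #0x95 -> r6=0x95
epilogue: pop r6=0x99, sp=0x87
epilogue: pop r5=0x59, sp=0x88
epilogue: pop r0=0x93, sp=0x89
r0 is callee-saved -> restored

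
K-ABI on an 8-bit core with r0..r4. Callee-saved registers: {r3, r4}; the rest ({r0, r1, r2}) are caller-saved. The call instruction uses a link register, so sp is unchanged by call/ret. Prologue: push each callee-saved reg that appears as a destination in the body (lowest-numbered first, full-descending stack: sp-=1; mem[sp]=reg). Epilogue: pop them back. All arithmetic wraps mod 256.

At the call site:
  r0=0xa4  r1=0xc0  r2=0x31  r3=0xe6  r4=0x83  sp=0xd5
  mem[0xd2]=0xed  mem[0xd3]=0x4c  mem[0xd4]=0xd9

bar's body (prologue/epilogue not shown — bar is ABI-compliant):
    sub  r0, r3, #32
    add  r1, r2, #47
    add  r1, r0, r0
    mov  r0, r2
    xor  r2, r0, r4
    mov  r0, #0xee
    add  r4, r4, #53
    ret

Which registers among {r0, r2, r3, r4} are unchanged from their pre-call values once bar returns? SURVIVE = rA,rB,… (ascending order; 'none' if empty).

SURVIVE = r3,r4

prologue: push r4 -> mem[0xd4]=0x83, sp=0xd4
body[0] sub  r0, r3, #32 -> r0=0xc6
body[1] add  r1, r2, #47 -> r1=0x60
body[2] add  r1, r0, r0 -> r1=0x8c
body[3] mov  r0, r2 -> r0=0x31
body[4] xor  r2, r0, r4 -> r2=0xb2
body[5] mov  r0, #0xee -> r0=0xee
body[6] add  r4, r4, #53 -> r4=0xb8
epilogue: pop r4=0x83, sp=0xd5
r0: caller-saved, written=True
r2: caller-saved, written=True
r3: callee-saved, written=False
r4: callee-saved, written=True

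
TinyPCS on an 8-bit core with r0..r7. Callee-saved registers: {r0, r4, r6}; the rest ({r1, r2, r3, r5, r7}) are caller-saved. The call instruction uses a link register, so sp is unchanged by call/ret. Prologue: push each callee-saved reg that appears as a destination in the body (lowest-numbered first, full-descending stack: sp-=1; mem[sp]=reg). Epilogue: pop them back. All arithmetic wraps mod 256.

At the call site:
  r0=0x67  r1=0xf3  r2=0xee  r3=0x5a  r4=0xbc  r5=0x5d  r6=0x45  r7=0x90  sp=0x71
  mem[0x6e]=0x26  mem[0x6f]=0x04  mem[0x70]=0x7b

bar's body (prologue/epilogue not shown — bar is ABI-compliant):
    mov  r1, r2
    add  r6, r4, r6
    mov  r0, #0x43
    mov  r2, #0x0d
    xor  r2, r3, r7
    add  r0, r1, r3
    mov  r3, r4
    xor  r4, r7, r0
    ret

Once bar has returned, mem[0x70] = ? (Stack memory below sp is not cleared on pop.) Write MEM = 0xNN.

prologue: push r0 -> mem[0x70]=0x67, sp=0x70
prologue: push r4 -> mem[0x6f]=0xbc, sp=0x6f
prologue: push r6 -> mem[0x6e]=0x45, sp=0x6e
body[0] mov  r1, r2 -> r1=0xee
body[1] add  r6, r4, r6 -> r6=0x01
body[2] mov  r0, #0x43 -> r0=0x43
body[3] mov  r2, #0x0d -> r2=0x0d
body[4] xor  r2, r3, r7 -> r2=0xca
body[5] add  r0, r1, r3 -> r0=0x48
body[6] mov  r3, r4 -> r3=0xbc
body[7] xor  r4, r7, r0 -> r4=0xd8
epilogue: pop r6=0x45, sp=0x6f
epilogue: pop r4=0xbc, sp=0x70
epilogue: pop r0=0x67, sp=0x71
prologue pushed ['r0', 'r4', 'r6'] at ['0x70', '0x6f', '0x6e']

MEM = 0x67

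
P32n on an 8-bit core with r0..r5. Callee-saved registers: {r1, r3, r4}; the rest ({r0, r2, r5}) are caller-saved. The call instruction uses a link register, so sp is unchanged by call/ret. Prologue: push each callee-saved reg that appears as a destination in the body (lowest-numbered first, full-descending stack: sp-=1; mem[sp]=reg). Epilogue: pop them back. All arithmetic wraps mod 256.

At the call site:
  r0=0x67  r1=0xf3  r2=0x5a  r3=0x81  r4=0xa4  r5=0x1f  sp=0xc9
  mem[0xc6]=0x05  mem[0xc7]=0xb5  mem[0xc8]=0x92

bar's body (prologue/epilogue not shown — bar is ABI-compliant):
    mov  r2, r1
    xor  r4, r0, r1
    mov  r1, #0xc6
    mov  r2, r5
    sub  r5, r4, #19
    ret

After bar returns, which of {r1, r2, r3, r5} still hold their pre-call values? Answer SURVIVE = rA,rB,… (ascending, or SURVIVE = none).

prologue: push r1 → mem[0xc8]=0xf3, sp=0xc8
prologue: push r4 → mem[0xc7]=0xa4, sp=0xc7
body[0] mov  r2, r1 → r2=0xf3
body[1] xor  r4, r0, r1 → r4=0x94
body[2] mov  r1, #0xc6 → r1=0xc6
body[3] mov  r2, r5 → r2=0x1f
body[4] sub  r5, r4, #19 → r5=0x81
epilogue: pop r4=0xa4, sp=0xc8
epilogue: pop r1=0xf3, sp=0xc9
r1: callee-saved, written=True
r2: caller-saved, written=True
r3: callee-saved, written=False
r5: caller-saved, written=True

SURVIVE = r1,r3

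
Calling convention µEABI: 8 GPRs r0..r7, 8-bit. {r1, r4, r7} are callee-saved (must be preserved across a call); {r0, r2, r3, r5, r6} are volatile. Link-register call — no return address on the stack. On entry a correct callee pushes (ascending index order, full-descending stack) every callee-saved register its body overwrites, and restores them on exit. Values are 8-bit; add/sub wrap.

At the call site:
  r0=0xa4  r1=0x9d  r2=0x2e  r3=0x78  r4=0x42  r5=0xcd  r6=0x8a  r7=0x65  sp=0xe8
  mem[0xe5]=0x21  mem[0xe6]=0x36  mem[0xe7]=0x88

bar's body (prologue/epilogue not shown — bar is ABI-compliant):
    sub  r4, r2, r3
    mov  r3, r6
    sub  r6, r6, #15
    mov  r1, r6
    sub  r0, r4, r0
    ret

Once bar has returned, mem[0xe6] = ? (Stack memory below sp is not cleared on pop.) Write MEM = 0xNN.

MEM = 0x42

prologue: push r1 -> mem[0xe7]=0x9d, sp=0xe7
prologue: push r4 -> mem[0xe6]=0x42, sp=0xe6
body[0] sub  r4, r2, r3 -> r4=0xb6
body[1] mov  r3, r6 -> r3=0x8a
body[2] sub  r6, r6, #15 -> r6=0x7b
body[3] mov  r1, r6 -> r1=0x7b
body[4] sub  r0, r4, r0 -> r0=0x12
epilogue: pop r4=0x42, sp=0xe7
epilogue: pop r1=0x9d, sp=0xe8
prologue pushed ['r1', 'r4'] at ['0xe7', '0xe6']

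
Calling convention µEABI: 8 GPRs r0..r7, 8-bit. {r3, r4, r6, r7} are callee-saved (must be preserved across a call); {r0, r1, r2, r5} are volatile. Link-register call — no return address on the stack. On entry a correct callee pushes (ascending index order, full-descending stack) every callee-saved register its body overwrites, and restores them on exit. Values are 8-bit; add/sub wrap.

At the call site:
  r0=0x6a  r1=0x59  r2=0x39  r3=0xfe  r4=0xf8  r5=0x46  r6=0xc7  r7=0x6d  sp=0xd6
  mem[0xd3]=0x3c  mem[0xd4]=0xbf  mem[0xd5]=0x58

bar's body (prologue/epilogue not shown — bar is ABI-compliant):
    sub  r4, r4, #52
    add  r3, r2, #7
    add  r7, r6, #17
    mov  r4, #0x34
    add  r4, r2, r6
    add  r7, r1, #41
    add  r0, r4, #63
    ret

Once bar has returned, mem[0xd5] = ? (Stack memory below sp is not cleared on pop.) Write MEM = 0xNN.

MEM = 0xfe

prologue: push r3 → mem[0xd5]=0xfe, sp=0xd5
prologue: push r4 → mem[0xd4]=0xf8, sp=0xd4
prologue: push r7 → mem[0xd3]=0x6d, sp=0xd3
body[0] sub  r4, r4, #52 → r4=0xc4
body[1] add  r3, r2, #7 → r3=0x40
body[2] add  r7, r6, #17 → r7=0xd8
body[3] mov  r4, #0x34 → r4=0x34
body[4] add  r4, r2, r6 → r4=0x00
body[5] add  r7, r1, #41 → r7=0x82
body[6] add  r0, r4, #63 → r0=0x3f
epilogue: pop r7=0x6d, sp=0xd4
epilogue: pop r4=0xf8, sp=0xd5
epilogue: pop r3=0xfe, sp=0xd6
prologue pushed ['r3', 'r4', 'r7'] at ['0xd5', '0xd4', '0xd3']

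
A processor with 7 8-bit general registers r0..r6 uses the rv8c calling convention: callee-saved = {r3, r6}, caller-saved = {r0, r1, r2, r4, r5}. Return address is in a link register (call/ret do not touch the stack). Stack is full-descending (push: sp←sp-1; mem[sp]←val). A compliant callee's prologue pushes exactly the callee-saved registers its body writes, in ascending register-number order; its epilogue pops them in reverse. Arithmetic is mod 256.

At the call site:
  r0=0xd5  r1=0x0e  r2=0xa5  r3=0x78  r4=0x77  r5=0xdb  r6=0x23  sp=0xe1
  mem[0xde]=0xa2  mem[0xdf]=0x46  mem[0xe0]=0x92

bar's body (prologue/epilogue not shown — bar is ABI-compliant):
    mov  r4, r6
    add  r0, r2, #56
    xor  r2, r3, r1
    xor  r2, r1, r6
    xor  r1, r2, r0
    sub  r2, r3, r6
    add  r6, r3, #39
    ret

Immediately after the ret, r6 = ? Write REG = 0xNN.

REG = 0x23

prologue: push r6 → mem[0xe0]=0x23, sp=0xe0
body[0] mov  r4, r6 → r4=0x23
body[1] add  r0, r2, #56 → r0=0xdd
body[2] xor  r2, r3, r1 → r2=0x76
body[3] xor  r2, r1, r6 → r2=0x2d
body[4] xor  r1, r2, r0 → r1=0xf0
body[5] sub  r2, r3, r6 → r2=0x55
body[6] add  r6, r3, #39 → r6=0x9f
epilogue: pop r6=0x23, sp=0xe1
r6 is callee-saved → restored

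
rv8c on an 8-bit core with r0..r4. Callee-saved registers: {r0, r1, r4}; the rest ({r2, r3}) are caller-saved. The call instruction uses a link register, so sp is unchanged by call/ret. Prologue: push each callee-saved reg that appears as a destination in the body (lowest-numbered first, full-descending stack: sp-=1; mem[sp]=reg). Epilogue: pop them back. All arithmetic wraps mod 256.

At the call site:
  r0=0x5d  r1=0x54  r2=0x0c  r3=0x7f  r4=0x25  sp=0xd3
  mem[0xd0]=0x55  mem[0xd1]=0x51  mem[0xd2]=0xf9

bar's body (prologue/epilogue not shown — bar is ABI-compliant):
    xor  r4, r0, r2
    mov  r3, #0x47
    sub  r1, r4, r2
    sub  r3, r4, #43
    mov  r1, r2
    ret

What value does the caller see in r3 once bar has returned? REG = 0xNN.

REG = 0x26

prologue: push r1 → mem[0xd2]=0x54, sp=0xd2
prologue: push r4 → mem[0xd1]=0x25, sp=0xd1
body[0] xor  r4, r0, r2 → r4=0x51
body[1] mov  r3, #0x47 → r3=0x47
body[2] sub  r1, r4, r2 → r1=0x45
body[3] sub  r3, r4, #43 → r3=0x26
body[4] mov  r1, r2 → r1=0x0c
epilogue: pop r4=0x25, sp=0xd2
epilogue: pop r1=0x54, sp=0xd3
r3 is caller-saved → body value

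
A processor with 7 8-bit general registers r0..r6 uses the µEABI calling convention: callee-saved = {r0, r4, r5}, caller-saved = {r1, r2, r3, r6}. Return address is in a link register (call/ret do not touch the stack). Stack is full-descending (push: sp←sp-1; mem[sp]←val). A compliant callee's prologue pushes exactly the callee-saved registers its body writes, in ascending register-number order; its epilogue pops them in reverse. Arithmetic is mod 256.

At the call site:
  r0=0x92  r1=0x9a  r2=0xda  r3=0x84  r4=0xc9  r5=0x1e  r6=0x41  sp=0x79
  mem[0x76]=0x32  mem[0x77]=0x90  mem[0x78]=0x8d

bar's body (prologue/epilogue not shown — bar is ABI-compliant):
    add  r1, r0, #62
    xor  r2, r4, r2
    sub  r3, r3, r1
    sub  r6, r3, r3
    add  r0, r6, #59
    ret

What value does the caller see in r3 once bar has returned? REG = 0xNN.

prologue: push r0 → mem[0x78]=0x92, sp=0x78
body[0] add  r1, r0, #62 → r1=0xd0
body[1] xor  r2, r4, r2 → r2=0x13
body[2] sub  r3, r3, r1 → r3=0xb4
body[3] sub  r6, r3, r3 → r6=0x00
body[4] add  r0, r6, #59 → r0=0x3b
epilogue: pop r0=0x92, sp=0x79
r3 is caller-saved → body value

REG = 0xb4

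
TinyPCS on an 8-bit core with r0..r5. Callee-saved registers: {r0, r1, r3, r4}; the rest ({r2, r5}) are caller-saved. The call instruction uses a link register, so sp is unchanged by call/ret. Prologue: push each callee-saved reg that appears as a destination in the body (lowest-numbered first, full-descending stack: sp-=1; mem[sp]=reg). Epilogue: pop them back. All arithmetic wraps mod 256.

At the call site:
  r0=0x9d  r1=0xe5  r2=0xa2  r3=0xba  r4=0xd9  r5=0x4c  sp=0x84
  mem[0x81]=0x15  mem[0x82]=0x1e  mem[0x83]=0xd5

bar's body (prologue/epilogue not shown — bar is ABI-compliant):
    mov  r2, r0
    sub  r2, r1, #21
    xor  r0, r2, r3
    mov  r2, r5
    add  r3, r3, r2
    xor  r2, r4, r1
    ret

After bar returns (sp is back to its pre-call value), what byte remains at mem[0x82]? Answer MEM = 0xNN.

prologue: push r0 → mem[0x83]=0x9d, sp=0x83
prologue: push r3 → mem[0x82]=0xba, sp=0x82
body[0] mov  r2, r0 → r2=0x9d
body[1] sub  r2, r1, #21 → r2=0xd0
body[2] xor  r0, r2, r3 → r0=0x6a
body[3] mov  r2, r5 → r2=0x4c
body[4] add  r3, r3, r2 → r3=0x06
body[5] xor  r2, r4, r1 → r2=0x3c
epilogue: pop r3=0xba, sp=0x83
epilogue: pop r0=0x9d, sp=0x84
prologue pushed ['r0', 'r3'] at ['0x83', '0x82']

MEM = 0xba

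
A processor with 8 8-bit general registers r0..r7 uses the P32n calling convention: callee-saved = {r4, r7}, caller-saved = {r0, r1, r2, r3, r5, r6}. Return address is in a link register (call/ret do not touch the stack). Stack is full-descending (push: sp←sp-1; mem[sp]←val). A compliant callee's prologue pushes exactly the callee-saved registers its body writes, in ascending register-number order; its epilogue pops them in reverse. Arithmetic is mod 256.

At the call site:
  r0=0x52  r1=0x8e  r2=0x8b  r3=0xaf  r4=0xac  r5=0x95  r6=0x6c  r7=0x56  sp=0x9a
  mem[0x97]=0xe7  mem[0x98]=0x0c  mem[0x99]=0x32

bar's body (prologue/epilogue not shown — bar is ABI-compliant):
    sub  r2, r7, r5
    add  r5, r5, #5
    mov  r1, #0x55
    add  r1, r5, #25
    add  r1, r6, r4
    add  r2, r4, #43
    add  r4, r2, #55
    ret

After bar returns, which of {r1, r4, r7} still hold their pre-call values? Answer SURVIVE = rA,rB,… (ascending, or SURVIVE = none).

prologue: push r4 -> mem[0x99]=0xac, sp=0x99
body[0] sub  r2, r7, r5 -> r2=0xc1
body[1] add  r5, r5, #5 -> r5=0x9a
body[2] mov  r1, #0x55 -> r1=0x55
body[3] add  r1, r5, #25 -> r1=0xb3
body[4] add  r1, r6, r4 -> r1=0x18
body[5] add  r2, r4, #43 -> r2=0xd7
body[6] add  r4, r2, #55 -> r4=0x0e
epilogue: pop r4=0xac, sp=0x9a
r1: caller-saved, written=True
r4: callee-saved, written=True
r7: callee-saved, written=False

SURVIVE = r4,r7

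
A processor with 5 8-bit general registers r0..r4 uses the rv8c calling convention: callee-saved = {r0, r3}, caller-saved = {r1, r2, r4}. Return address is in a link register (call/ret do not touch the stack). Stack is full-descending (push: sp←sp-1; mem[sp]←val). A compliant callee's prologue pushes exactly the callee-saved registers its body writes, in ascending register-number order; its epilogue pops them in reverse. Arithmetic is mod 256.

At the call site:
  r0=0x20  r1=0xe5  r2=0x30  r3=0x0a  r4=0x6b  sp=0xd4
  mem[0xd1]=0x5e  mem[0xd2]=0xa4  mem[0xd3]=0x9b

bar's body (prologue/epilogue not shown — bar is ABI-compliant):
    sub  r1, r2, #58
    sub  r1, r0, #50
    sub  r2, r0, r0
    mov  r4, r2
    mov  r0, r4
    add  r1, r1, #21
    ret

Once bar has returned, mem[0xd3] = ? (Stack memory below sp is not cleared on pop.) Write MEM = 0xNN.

prologue: push r0 → mem[0xd3]=0x20, sp=0xd3
body[0] sub  r1, r2, #58 → r1=0xf6
body[1] sub  r1, r0, #50 → r1=0xee
body[2] sub  r2, r0, r0 → r2=0x00
body[3] mov  r4, r2 → r4=0x00
body[4] mov  r0, r4 → r0=0x00
body[5] add  r1, r1, #21 → r1=0x03
epilogue: pop r0=0x20, sp=0xd4
prologue pushed ['r0'] at ['0xd3']

MEM = 0x20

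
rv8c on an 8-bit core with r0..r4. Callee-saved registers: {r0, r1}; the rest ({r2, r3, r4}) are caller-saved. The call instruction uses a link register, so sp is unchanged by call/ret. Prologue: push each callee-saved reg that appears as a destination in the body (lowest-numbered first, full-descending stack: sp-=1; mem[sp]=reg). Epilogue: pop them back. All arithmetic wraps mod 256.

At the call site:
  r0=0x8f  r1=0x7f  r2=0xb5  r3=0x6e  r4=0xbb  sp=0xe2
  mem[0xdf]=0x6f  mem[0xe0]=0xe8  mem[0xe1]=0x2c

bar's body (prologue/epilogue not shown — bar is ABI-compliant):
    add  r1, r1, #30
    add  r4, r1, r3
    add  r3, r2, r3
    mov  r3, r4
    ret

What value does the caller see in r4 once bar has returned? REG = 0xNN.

REG = 0x0b

prologue: push r1 -> mem[0xe1]=0x7f, sp=0xe1
body[0] add  r1, r1, #30 -> r1=0x9d
body[1] add  r4, r1, r3 -> r4=0x0b
body[2] add  r3, r2, r3 -> r3=0x23
body[3] mov  r3, r4 -> r3=0x0b
epilogue: pop r1=0x7f, sp=0xe2
r4 is caller-saved -> body value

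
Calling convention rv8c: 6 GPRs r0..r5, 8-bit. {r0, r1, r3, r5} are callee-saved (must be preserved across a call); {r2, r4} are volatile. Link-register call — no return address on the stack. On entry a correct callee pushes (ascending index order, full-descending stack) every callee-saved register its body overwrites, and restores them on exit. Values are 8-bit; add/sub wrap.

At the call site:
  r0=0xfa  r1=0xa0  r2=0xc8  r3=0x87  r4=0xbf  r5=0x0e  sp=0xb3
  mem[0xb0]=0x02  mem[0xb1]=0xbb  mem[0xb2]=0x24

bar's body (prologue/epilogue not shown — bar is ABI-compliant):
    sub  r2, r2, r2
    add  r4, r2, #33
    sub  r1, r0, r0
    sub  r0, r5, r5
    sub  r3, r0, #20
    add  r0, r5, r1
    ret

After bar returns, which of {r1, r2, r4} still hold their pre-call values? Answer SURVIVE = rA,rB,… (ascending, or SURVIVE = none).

SURVIVE = r1

prologue: push r0 → mem[0xb2]=0xfa, sp=0xb2
prologue: push r1 → mem[0xb1]=0xa0, sp=0xb1
prologue: push r3 → mem[0xb0]=0x87, sp=0xb0
body[0] sub  r2, r2, r2 → r2=0x00
body[1] add  r4, r2, #33 → r4=0x21
body[2] sub  r1, r0, r0 → r1=0x00
body[3] sub  r0, r5, r5 → r0=0x00
body[4] sub  r3, r0, #20 → r3=0xec
body[5] add  r0, r5, r1 → r0=0x0e
epilogue: pop r3=0x87, sp=0xb1
epilogue: pop r1=0xa0, sp=0xb2
epilogue: pop r0=0xfa, sp=0xb3
r1: callee-saved, written=True
r2: caller-saved, written=True
r4: caller-saved, written=True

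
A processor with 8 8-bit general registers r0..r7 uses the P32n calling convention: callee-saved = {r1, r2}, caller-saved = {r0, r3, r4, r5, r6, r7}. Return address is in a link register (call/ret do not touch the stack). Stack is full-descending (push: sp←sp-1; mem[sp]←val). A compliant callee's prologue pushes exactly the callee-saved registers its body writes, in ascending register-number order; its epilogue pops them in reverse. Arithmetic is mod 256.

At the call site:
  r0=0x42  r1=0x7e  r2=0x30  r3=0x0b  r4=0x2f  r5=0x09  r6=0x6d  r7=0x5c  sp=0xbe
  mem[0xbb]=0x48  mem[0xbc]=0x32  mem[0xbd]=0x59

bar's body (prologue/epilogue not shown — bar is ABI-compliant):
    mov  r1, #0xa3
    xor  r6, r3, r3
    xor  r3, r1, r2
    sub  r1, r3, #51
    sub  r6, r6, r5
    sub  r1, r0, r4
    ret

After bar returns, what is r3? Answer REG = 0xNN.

REG = 0x93

prologue: push r1 → mem[0xbd]=0x7e, sp=0xbd
body[0] mov  r1, #0xa3 → r1=0xa3
body[1] xor  r6, r3, r3 → r6=0x00
body[2] xor  r3, r1, r2 → r3=0x93
body[3] sub  r1, r3, #51 → r1=0x60
body[4] sub  r6, r6, r5 → r6=0xf7
body[5] sub  r1, r0, r4 → r1=0x13
epilogue: pop r1=0x7e, sp=0xbe
r3 is caller-saved → body value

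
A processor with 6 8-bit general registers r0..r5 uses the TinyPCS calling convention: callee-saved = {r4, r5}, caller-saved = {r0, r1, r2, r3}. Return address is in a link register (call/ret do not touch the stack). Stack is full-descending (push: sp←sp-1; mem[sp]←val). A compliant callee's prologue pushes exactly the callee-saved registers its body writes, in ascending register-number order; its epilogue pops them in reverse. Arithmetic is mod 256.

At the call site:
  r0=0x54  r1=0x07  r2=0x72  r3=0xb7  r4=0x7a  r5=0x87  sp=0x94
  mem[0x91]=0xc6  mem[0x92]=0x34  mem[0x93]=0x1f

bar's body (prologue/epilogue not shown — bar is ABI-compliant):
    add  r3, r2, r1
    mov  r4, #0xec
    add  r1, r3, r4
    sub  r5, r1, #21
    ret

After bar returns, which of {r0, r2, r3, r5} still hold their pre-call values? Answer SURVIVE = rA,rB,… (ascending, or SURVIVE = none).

SURVIVE = r0,r2,r5

prologue: push r4 -> mem[0x93]=0x7a, sp=0x93
prologue: push r5 -> mem[0x92]=0x87, sp=0x92
body[0] add  r3, r2, r1 -> r3=0x79
body[1] mov  r4, #0xec -> r4=0xec
body[2] add  r1, r3, r4 -> r1=0x65
body[3] sub  r5, r1, #21 -> r5=0x50
epilogue: pop r5=0x87, sp=0x93
epilogue: pop r4=0x7a, sp=0x94
r0: caller-saved, written=False
r2: caller-saved, written=False
r3: caller-saved, written=True
r5: callee-saved, written=True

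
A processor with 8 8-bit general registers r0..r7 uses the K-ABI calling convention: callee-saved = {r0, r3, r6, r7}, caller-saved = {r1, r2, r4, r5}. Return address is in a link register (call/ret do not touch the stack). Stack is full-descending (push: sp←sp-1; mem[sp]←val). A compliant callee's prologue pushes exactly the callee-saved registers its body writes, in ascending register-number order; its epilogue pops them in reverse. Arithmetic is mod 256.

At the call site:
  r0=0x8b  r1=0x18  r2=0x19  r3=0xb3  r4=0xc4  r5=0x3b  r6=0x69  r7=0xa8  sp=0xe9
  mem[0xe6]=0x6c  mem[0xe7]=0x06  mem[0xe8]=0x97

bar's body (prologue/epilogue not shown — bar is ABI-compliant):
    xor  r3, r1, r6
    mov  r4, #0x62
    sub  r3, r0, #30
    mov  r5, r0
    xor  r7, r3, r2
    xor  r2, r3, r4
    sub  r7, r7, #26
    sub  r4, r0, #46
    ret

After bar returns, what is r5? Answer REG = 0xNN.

prologue: push r3 -> mem[0xe8]=0xb3, sp=0xe8
prologue: push r7 -> mem[0xe7]=0xa8, sp=0xe7
body[0] xor  r3, r1, r6 -> r3=0x71
body[1] mov  r4, #0x62 -> r4=0x62
body[2] sub  r3, r0, #30 -> r3=0x6d
body[3] mov  r5, r0 -> r5=0x8b
body[4] xor  r7, r3, r2 -> r7=0x74
body[5] xor  r2, r3, r4 -> r2=0x0f
body[6] sub  r7, r7, #26 -> r7=0x5a
body[7] sub  r4, r0, #46 -> r4=0x5d
epilogue: pop r7=0xa8, sp=0xe8
epilogue: pop r3=0xb3, sp=0xe9
r5 is caller-saved -> body value

REG = 0x8b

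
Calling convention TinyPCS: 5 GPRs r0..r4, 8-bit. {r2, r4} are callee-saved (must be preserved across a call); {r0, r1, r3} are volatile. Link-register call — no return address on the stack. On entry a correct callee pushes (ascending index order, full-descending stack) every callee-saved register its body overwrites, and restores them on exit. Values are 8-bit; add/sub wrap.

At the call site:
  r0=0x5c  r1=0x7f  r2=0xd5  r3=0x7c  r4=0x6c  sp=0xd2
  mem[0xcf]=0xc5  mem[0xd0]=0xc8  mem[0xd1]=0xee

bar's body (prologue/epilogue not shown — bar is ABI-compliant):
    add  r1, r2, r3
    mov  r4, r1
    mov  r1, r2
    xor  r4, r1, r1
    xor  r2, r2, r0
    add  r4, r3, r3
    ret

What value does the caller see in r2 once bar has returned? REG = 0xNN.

REG = 0xd5

prologue: push r2 -> mem[0xd1]=0xd5, sp=0xd1
prologue: push r4 -> mem[0xd0]=0x6c, sp=0xd0
body[0] add  r1, r2, r3 -> r1=0x51
body[1] mov  r4, r1 -> r4=0x51
body[2] mov  r1, r2 -> r1=0xd5
body[3] xor  r4, r1, r1 -> r4=0x00
body[4] xor  r2, r2, r0 -> r2=0x89
body[5] add  r4, r3, r3 -> r4=0xf8
epilogue: pop r4=0x6c, sp=0xd1
epilogue: pop r2=0xd5, sp=0xd2
r2 is callee-saved -> restored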